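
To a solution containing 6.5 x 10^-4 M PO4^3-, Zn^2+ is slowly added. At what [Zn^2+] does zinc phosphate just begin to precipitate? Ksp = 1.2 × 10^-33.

Zn3(PO4)2(s) ⇌ 3 Zn^2+(aq) + 2 PO4^3-(aq)
Ksp = [Zn^2+]^3[PO4^3-]^2
Precipitation begins when Q = Ksp. With [PO4^3-] = 6.5 x 10^-4 M:
1.2 × 10^-33 = (6.5 x 10^-4)^2 × [Zn^2+]^3
[Zn^2+] = (1.2 × 10^-33 / 4.23 × 10^-7)^(1/3) = 1.4 × 10^-9 M

[Zn^2+] = 1.4e-9 M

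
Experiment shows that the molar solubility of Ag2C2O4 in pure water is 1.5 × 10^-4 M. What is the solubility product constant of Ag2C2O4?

Ag2C2O4(s) <=> 2 Ag^+ + C2O4^2-
Let s = molar solubility. Then [Ag^+] = 2s and [C2O4^2-] = s.
Ksp = [Ag^+]^2[C2O4^2-]
Substituting: Ksp = (2s)^2s = 4s^3
With s = 1.5 × 10^-4: Ksp = 1.4 × 10^-11

1.4e-11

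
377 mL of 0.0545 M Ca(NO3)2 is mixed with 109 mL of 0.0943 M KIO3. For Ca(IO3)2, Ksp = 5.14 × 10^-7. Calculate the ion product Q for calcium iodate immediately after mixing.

Q = 1.89 x 10^-5

Total volume = 377 + 109 = 486 mL.
[Ca^2+] = 5.45 × 10^-2 × (377/486) = 4.228 x 10^-2 M
[IO3^-] = 9.43 x 10^-2 × (109/486) = 2.115 x 10^-2 M
Ca(IO3)2(s) <=> Ca^2+ + 2 IO3^-, so Q = [Ca^2+][IO3^-]^2
Q = (4.228 x 10^-2)(2.115 × 10^-2)^2 = 1.89 × 10^-5
Q > Ksp, so Ca(IO3)2 will precipitate.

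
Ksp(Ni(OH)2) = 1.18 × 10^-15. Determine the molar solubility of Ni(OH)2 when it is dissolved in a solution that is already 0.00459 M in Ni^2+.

s = 2.54 x 10^-7 M

Ni(OH)2(s) ⇌ Ni^2+(aq) + 2 OH^-(aq)
Ksp = [Ni^2+][OH^-]^2
If s mol/L dissolves here, [Ni^2+] = 0.00459 + s ≈ 0.00459, [OH^-] = 2s (common-ion effect: Ni^2+ is already 0.00459 M).
Ksp ≈ 0.00459 × (2s)^2
s = 2.54 × 10^-7 M
Check: s = 2.5 x 10^-7 ≪ 0.00459, so the approximation is valid.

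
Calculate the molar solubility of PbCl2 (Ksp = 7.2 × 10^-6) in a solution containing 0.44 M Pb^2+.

PbCl2(s) ⇌ Pb^2+ + 2 Cl^-
Ksp = [Pb^2+][Cl^-]^2
Let s = moles of PbCl2 that dissolve per litre. [Pb^2+] = 0.44 + s ≈ 0.44, [Cl^-] = 2s (common-ion effect: Pb^2+ is already 0.44 M).
Ksp ≈ 0.44 × (2s)^2
s = 2.0 × 10^-3 M
Check: s = 2.0 x 10^-3 ≪ 0.44, so the approximation is valid.

s ≈ 2.0 × 10^-3 M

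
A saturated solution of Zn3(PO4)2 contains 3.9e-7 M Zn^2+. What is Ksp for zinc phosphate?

Zn3(PO4)2(s) ⇌ 3 Zn^2+(aq) + 2 PO4^3-(aq)
Stoichiometry gives [PO4^3-] = (2/3)[Zn^2+] = 2.60 x 10^-7 M.
Ksp = [Zn^2+]^3[PO4^3-]^2
Ksp = (3.9 × 10^-7)^3 × (2.60 × 10^-7)^2 = 4.0 x 10^-33

Ksp ≈ 4.0 × 10^-33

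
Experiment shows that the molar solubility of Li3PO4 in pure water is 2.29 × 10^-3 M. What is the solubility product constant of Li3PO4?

Ksp = 7.43e-10

Li3PO4(s) <=> 3 Li^+ + PO4^3-
For each mole of Li3PO4 that dissolves: [Li^+] = 3s, [PO4^3-] = s.
Ksp = [Li^+]^3[PO4^3-]
Ksp = (3s)^3s = 27s^4
With s = 2.29 × 10^-3: Ksp = 7.43 × 10^-10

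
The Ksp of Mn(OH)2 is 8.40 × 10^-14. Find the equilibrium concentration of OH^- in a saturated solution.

Mn(OH)2(s) ⇌ Mn^2+ + 2 OH^-
Ksp = [Mn^2+][OH^-]^2
If s mol/L of Mn(OH)2 dissolves, [Mn^2+] = s and [OH^-] = 2s.
Ksp = s(2s)^2 = 4s^3
s = (8.40 × 10^-14 / 4)^(1/3) = 2.759 × 10^-5 M
[OH^-] = 2s = 5.52 × 10^-5 M

5.52 x 10^-5 M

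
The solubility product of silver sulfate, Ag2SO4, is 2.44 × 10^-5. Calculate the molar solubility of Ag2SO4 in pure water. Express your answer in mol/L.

s = 1.83 × 10^-2 M

Ag2SO4(s) ⇌ 2 Ag^+(aq) + SO4^2-(aq)
Ksp = [Ag^+]^2[SO4^2-]
With molar solubility s: [Ag^+] = 2s, [SO4^2-] = s.
Substituting: Ksp = (2s)^2s = 4s^3
s = (2.44 × 10^-5 / 4)^(1/3) = 1.83 × 10^-2 M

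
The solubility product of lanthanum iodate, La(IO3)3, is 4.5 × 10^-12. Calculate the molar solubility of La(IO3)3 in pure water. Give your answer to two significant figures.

La(IO3)3(s) <=> La^3+(aq) + 3 IO3^-(aq)
Ksp = [La^3+][IO3^-]^3
Let s = molar solubility. Then [La^3+] = s and [IO3^-] = 3s.
Substituting: Ksp = s(3s)^3 = 27s^4
Solving, s = (4.5 × 10^-12/27)^(1/4) = 6.4 × 10^-4 M

s ≈ 6.4e-4 M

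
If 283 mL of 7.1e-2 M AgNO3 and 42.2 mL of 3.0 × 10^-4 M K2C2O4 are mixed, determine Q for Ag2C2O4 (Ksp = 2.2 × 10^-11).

Total volume = 283 + 42.2 = 325.2 mL.
[Ag^+] = 7.1 × 10^-2 × (283/325.2) = 6.18 x 10^-2 M
[C2O4^2-] = 3.0 x 10^-4 × (42.2/325.2) = 3.89 × 10^-5 M
Ag2C2O4(s) ⇌ 2 Ag^+(aq) + C2O4^2-(aq), so Q = [Ag^+]^2[C2O4^2-]
Q = (6.18 × 10^-2)^2(3.89 × 10^-5) = 1.5 × 10^-7
Q > Ksp, so Ag2C2O4 will precipitate.

Q = 1.5e-7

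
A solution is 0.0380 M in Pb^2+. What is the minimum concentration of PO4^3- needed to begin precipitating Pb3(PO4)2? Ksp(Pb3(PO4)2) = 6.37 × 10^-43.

[PO4^3-] ≈ 1.08 x 10^-19 M

Pb3(PO4)2(s) ⇌ 3 Pb^2+ + 2 PO4^3-
Ksp = [Pb^2+]^3[PO4^3-]^2
Precipitation begins when Q = Ksp. With [Pb^2+] = 0.0380 M:
6.37 × 10^-43 = (0.0380)^3 × [PO4^3-]^2
[PO4^3-] = (6.37 × 10^-43 / 5.487 × 10^-5)^(1/2) = 1.08 × 10^-19 M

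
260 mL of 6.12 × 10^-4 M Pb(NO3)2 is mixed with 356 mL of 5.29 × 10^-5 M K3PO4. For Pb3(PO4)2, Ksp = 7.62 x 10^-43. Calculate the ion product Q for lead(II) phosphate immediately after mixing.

Total volume = 260 + 356 = 616 mL.
[Pb^2+] = 6.12 × 10^-4 × (260/616) = 2.583 x 10^-4 M
[PO4^3-] = 5.29 x 10^-5 × (356/616) = 3.057 × 10^-5 M
Pb3(PO4)2(s) <=> 3 Pb^2+(aq) + 2 PO4^3-(aq), so Q = [Pb^2+]^3[PO4^3-]^2
Q = (2.583 × 10^-4)^3(3.057 × 10^-5)^2 = 1.61 x 10^-20
Q > Ksp, so Pb3(PO4)2 will precipitate.

Q ≈ 1.61 × 10^-20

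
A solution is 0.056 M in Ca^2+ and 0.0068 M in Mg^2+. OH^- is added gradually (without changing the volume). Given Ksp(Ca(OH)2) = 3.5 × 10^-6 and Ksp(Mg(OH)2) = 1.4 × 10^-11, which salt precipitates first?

Mg(OH)2

Each salt begins to precipitate when Q = Ksp, i.e. when [OH^-] reaches its threshold.
For Ca(OH)2: 3.5 × 10^-6 = 0.056 × [OH^-]^2  ⇒  [OH^-] = 7.9 × 10^-3 M.
For Mg(OH)2: 1.4 × 10^-11 = 0.0068 × [OH^-]^2  ⇒  [OH^-] = 4.5 × 10^-5 M.
The salt with the lower threshold [OH^-] precipitates first: Mg(OH)2.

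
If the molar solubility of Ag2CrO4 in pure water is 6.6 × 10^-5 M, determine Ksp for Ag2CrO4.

Ag2CrO4(s) ⇌ 2 Ag^+(aq) + CrO4^2-(aq)
With molar solubility s: [Ag^+] = 2s, [CrO4^2-] = s.
Ksp = [Ag^+]^2[CrO4^2-]
So Ksp = (2s)^2 × s = 4s^3
With s = 6.6 × 10^-5: Ksp = 1.1 × 10^-12

Ksp ≈ 1.1 × 10^-12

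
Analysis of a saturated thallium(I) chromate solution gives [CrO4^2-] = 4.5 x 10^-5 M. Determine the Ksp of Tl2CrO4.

Tl2CrO4(s) ⇌ 2 Tl^+ + CrO4^2-
Stoichiometry gives [Tl^+] = (2/1)[CrO4^2-] = 9.00 × 10^-5 M.
Ksp = [Tl^+]^2[CrO4^2-]
Ksp = (9.00 × 10^-5)^2 × 4.5 × 10^-5 = 3.6 x 10^-13

3.6 x 10^-13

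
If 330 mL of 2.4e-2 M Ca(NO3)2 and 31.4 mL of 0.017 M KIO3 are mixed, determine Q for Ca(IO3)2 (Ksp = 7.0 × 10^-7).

4.8e-8

Total volume = 330 + 31.4 = 361.4 mL.
[Ca^2+] = 2.4 x 10^-2 × (330/361.4) = 2.19 × 10^-2 M
[IO3^-] = 1.7 x 10^-2 × (31.4/361.4) = 1.48 × 10^-3 M
Ca(IO3)2(s) <=> Ca^2+ + 2 IO3^-, so Q = [Ca^2+][IO3^-]^2
Q = (2.19 × 10^-2)(1.48 × 10^-3)^2 = 4.8 x 10^-8
Q < Ksp, so no precipitate of Ca(IO3)2 forms.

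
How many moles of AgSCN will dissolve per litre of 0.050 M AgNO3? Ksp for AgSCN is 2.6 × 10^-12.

AgSCN(s) ⇌ Ag^+ + SCN^-
Ksp = [Ag^+][SCN^-]
If s mol/L dissolves here, [Ag^+] = 0.050 + s ≈ 0.050, [SCN^-] = s (since Ag^+ from AgNO3 dominates).
Ksp ≈ 0.050 × s
s = 5.2 x 10^-11 M
Check: s = 5.2 × 10^-11 ≪ 0.050, so the approximation is valid.

5.2 × 10^-11 M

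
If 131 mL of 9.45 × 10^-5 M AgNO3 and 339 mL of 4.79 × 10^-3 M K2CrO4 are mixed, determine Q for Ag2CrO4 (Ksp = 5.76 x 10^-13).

Total volume = 131 + 339 = 470 mL.
[Ag^+] = 9.45 × 10^-5 × (131/470) = 2.634 × 10^-5 M
[CrO4^2-] = 4.79 x 10^-3 × (339/470) = 3.455 x 10^-3 M
Ag2CrO4(s) ⇌ 2 Ag^+(aq) + CrO4^2-(aq), so Q = [Ag^+]^2[CrO4^2-]
Q = (2.634 x 10^-5)^2(3.455 × 10^-3) = 2.40 × 10^-12
Q > Ksp, so Ag2CrO4 will precipitate.

Q ≈ 2.40e-12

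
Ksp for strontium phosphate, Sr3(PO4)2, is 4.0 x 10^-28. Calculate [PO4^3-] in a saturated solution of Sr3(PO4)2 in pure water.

[PO4^3-] ≈ 2.6 x 10^-6 M

Sr3(PO4)2(s) ⇌ 3 Sr^2+ + 2 PO4^3-
Ksp = [Sr^2+]^3[PO4^3-]^2
Let s = molar solubility. Then [Sr^2+] = 3s and [PO4^3-] = 2s.
So Ksp = (3s)^3 × (2s)^2 = 108s^5
s^5 = 4.0 x 10^-28 / 108, so s = 1.30 × 10^-6 M
[PO4^3-] = 2s = 2.6 × 10^-6 M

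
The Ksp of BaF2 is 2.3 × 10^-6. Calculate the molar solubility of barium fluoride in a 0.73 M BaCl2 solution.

BaF2(s) <=> Ba^2+ + 2 F^-
Ksp = [Ba^2+][F^-]^2
Let s be the molar solubility in this solution. [Ba^2+] = 0.73 + s ≈ 0.73, [F^-] = 2s (since Ba^2+ from BaCl2 dominates).
Ksp ≈ 0.73 × (2s)^2
s = 8.9 × 10^-4 M
Check: s = 8.9 x 10^-4 ≪ 0.73, so the approximation is valid.

8.9e-4 M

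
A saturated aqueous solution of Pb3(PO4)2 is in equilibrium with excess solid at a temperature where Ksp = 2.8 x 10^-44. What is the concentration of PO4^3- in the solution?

1.5 × 10^-9 M

Pb3(PO4)2(s) ⇌ 3 Pb^2+(aq) + 2 PO4^3-(aq)
Ksp = [Pb^2+]^3[PO4^3-]^2
If s mol/L of Pb3(PO4)2 dissolves, [Pb^2+] = 3s and [PO4^3-] = 2s.
Substituting: Ksp = (3s)^3(2s)^2 = 108s^5
s^5 = 2.8 x 10^-44 / 108, so s = 7.63 × 10^-10 M
[PO4^3-] = 2s = 1.5 × 10^-9 M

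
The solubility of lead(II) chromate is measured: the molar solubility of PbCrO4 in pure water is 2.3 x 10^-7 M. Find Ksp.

Ksp ≈ 5.3 × 10^-14

PbCrO4(s) ⇌ Pb^2+ + CrO4^2-
If s mol/L of PbCrO4 dissolves, [Pb^2+] = s and [CrO4^2-] = s.
Ksp = [Pb^2+][CrO4^2-]
Ksp = s^2
With s = 2.3 × 10^-7: Ksp = 5.3 × 10^-14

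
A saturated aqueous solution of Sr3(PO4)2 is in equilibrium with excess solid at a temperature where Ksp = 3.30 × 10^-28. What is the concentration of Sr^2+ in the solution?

Sr3(PO4)2(s) ⇌ 3 Sr^2+(aq) + 2 PO4^3-(aq)
Ksp = [Sr^2+]^3[PO4^3-]^2
For each mole of Sr3(PO4)2 that dissolves: [Sr^2+] = 3s, [PO4^3-] = 2s.
Substituting: Ksp = (3s)^3(2s)^2 = 108s^5
s = (3.30 × 10^-28 / 108)^(1/5) = 1.250 × 10^-6 M
[Sr^2+] = 3s = 3.75 x 10^-6 M

[Sr^2+] = 3.75 × 10^-6 M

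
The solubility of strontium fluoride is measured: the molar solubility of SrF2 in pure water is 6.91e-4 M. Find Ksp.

SrF2(s) ⇌ Sr^2+(aq) + 2 F^-(aq)
If s mol/L of SrF2 dissolves, [Sr^2+] = s and [F^-] = 2s.
Ksp = [Sr^2+][F^-]^2
So Ksp = s × (2s)^2 = 4s^3
With s = 6.91 × 10^-4: Ksp = 1.32 x 10^-9

Ksp = 1.32 × 10^-9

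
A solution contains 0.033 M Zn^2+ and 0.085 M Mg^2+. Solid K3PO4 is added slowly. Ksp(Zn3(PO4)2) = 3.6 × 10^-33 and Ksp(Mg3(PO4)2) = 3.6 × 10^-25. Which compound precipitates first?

Zn3(PO4)2

Each salt begins to precipitate when Q = Ksp, i.e. when [PO4^3-] reaches its threshold.
For Zn3(PO4)2: 3.6 × 10^-33 = (0.033)^3 × [PO4^3-]^2  ⇒  [PO4^3-] = 1.0 x 10^-14 M.
For Mg3(PO4)2: 3.6 × 10^-25 = (0.085)^3 × [PO4^3-]^2  ⇒  [PO4^3-] = 2.4 × 10^-11 M.
The salt with the lower threshold [PO4^3-] precipitates first: Zn3(PO4)2.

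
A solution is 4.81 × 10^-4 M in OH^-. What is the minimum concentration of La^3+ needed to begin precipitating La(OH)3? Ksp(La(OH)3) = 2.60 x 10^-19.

[La^3+] ≈ 2.34e-9 M

La(OH)3(s) <=> La^3+ + 3 OH^-
Ksp = [La^3+][OH^-]^3
Precipitation begins when Q = Ksp. With [OH^-] = 4.81 × 10^-4 M:
2.60 x 10^-19 = (4.81 × 10^-4)^3 × [La^3+]
[La^3+] = (2.60 x 10^-19 / 1.113 x 10^-10) = 2.34 × 10^-9 M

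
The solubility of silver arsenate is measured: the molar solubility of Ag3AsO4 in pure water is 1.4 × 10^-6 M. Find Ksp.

1.0 x 10^-22

Ag3AsO4(s) <=> 3 Ag^+(aq) + AsO4^3-(aq)
Let s = molar solubility. Then [Ag^+] = 3s and [AsO4^3-] = s.
Ksp = [Ag^+]^3[AsO4^3-]
Substituting: Ksp = (3s)^3s = 27s^4
Ksp = 27 × (1.4 x 10^-6)^4 = 1.0 x 10^-22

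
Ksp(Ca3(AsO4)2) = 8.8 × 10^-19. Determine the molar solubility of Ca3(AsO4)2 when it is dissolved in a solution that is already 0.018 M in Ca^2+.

s ≈ 1.9 x 10^-7 M

Ca3(AsO4)2(s) <=> 3 Ca^2+(aq) + 2 AsO4^3-(aq)
Ksp = [Ca^2+]^3[AsO4^3-]^2
Let s = moles of Ca3(AsO4)2 that dissolve per litre. [Ca^2+] = 0.018 + 3s ≈ 0.018, [AsO4^3-] = 2s (common-ion effect: Ca^2+ is already 0.018 M).
Ksp ≈ (0.018)^3 × (2s)^2
s = 1.9 × 10^-7 M
Check: 3s = 5.8 × 10^-7 ≪ 0.018, so the approximation is valid.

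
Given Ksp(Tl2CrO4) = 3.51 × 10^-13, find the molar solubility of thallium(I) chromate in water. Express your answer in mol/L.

4.44 × 10^-5 M

Tl2CrO4(s) ⇌ 2 Tl^+(aq) + CrO4^2-(aq)
Ksp = [Tl^+]^2[CrO4^2-]
If s mol/L of Tl2CrO4 dissolves, [Tl^+] = 2s and [CrO4^2-] = s.
So Ksp = (2s)^2 × s = 4s^3
Solving, s = (3.51 × 10^-13/4)^(1/3) = 4.44 × 10^-5 M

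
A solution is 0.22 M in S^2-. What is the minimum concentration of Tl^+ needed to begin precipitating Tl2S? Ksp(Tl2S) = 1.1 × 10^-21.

[Tl^+] = 7.1e-11 M

Tl2S(s) ⇌ 2 Tl^+(aq) + S^2-(aq)
Ksp = [Tl^+]^2[S^2-]
Precipitation begins when Q = Ksp. With [S^2-] = 0.22 M:
1.1 × 10^-21 = (0.22) × [Tl^+]^2
[Tl^+] = (1.1 × 10^-21 / 2.2 x 10^-1)^(1/2) = 7.1 × 10^-11 M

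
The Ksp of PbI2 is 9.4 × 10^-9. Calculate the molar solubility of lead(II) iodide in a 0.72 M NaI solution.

1.8e-8 M

PbI2(s) ⇌ Pb^2+ + 2 I^-
Ksp = [Pb^2+][I^-]^2
Let s = moles of PbI2 that dissolve per litre. [Pb^2+] = s, [I^-] = 0.72 + 2s ≈ 0.72 (since I^- from NaI dominates).
Ksp ≈ s × (0.72)^2
s = 1.8 x 10^-8 M
Check: 2s = 3.6 × 10^-8 ≪ 0.72, so the approximation is valid.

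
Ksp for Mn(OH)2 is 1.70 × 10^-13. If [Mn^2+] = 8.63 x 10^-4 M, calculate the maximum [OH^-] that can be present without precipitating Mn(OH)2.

1.40 x 10^-5 M

Mn(OH)2(s) ⇌ Mn^2+(aq) + 2 OH^-(aq)
Ksp = [Mn^2+][OH^-]^2
Precipitation begins when Q = Ksp. With [Mn^2+] = 8.63 x 10^-4 M:
1.70 × 10^-13 = (8.63 x 10^-4) × [OH^-]^2
[OH^-] = (1.70 × 10^-13 / 8.63 x 10^-4)^(1/2) = 1.40 × 10^-5 M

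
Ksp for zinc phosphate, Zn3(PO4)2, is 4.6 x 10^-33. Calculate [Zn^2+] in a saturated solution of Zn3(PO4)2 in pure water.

[Zn^2+] = 4.0 × 10^-7 M

Zn3(PO4)2(s) ⇌ 3 Zn^2+ + 2 PO4^3-
Ksp = [Zn^2+]^3[PO4^3-]^2
For each mole of Zn3(PO4)2 that dissolves: [Zn^2+] = 3s, [PO4^3-] = 2s.
Ksp = (3s)^3(2s)^2 = 108s^5
s = (4.6 x 10^-33 / 108)^(1/5) = 1.34 × 10^-7 M
[Zn^2+] = 3s = 4.0 × 10^-7 M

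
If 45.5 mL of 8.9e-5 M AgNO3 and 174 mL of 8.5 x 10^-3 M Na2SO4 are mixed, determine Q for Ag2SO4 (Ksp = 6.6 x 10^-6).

2.3 x 10^-12

Total volume = 45.5 + 174 = 219.5 mL.
[Ag^+] = 8.9 x 10^-5 × (45.5/219.5) = 1.84 x 10^-5 M
[SO4^2-] = 8.5 × 10^-3 × (174/219.5) = 6.74 × 10^-3 M
Ag2SO4(s) ⇌ 2 Ag^+ + SO4^2-, so Q = [Ag^+]^2[SO4^2-]
Q = (1.84 × 10^-5)^2(6.74 × 10^-3) = 2.3 x 10^-12
Q < Ksp, so no precipitate of Ag2SO4 forms.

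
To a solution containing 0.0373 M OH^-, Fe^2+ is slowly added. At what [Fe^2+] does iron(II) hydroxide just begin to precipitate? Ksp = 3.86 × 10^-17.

Fe(OH)2(s) ⇌ Fe^2+(aq) + 2 OH^-(aq)
Ksp = [Fe^2+][OH^-]^2
Precipitation begins when Q = Ksp. With [OH^-] = 0.0373 M:
3.86 × 10^-17 = (0.0373)^2 × [Fe^2+]
[Fe^2+] = (3.86 × 10^-17 / 1.391 x 10^-3) = 2.77 x 10^-14 M

[Fe^2+] ≈ 2.77 x 10^-14 M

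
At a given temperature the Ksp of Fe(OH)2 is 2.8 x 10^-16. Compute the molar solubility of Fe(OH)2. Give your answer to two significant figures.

s = 4.1 × 10^-6 M

Fe(OH)2(s) <=> Fe^2+(aq) + 2 OH^-(aq)
Ksp = [Fe^2+][OH^-]^2
Let s = molar solubility. Then [Fe^2+] = s and [OH^-] = 2s.
So Ksp = s × (2s)^2 = 4s^3
s = (2.8 x 10^-16 / 4)^(1/3) = 4.1 × 10^-6 M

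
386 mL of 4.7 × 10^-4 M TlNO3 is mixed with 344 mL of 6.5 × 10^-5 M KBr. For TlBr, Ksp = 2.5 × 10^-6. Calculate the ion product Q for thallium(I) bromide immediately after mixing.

Total volume = 386 + 344 = 730 mL.
[Tl^+] = 4.7 × 10^-4 × (386/730) = 2.49 x 10^-4 M
[Br^-] = 6.5 × 10^-5 × (344/730) = 3.06 × 10^-5 M
TlBr(s) ⇌ Tl^+(aq) + Br^-(aq), so Q = [Tl^+][Br^-]
Q = (2.49 x 10^-4)(3.06 × 10^-5) = 7.6 × 10^-9
Q < Ksp, so no precipitate of TlBr forms.

7.6e-9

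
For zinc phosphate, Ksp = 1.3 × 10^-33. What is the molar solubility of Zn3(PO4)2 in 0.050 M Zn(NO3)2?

s ≈ 1.6 x 10^-15 M

Zn3(PO4)2(s) ⇌ 3 Zn^2+(aq) + 2 PO4^3-(aq)
Ksp = [Zn^2+]^3[PO4^3-]^2
If s mol/L dissolves here, [Zn^2+] = 0.050 + 3s ≈ 0.050, [PO4^3-] = 2s (common-ion effect: Zn^2+ is already 0.050 M).
Ksp ≈ (0.050)^3 × (2s)^2
s = 1.6 × 10^-15 M
Check: 3s = 4.8 x 10^-15 ≪ 0.050, so the approximation is valid.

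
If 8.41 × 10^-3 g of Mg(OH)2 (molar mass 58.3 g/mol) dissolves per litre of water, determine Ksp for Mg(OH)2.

Ksp ≈ 1.20 × 10^-11

Molar solubility s = (8.41 x 10^-3 g/L) / (58.3 g/mol) = 1.443 × 10^-4 M.
Mg(OH)2(s) <=> Mg^2+(aq) + 2 OH^-(aq)
With molar solubility s: [Mg^2+] = s, [OH^-] = 2s.
Ksp = [Mg^2+][OH^-]^2
Substituting: Ksp = s(2s)^2 = 4s^3
With s = 1.443 x 10^-4: Ksp = 1.20 x 10^-11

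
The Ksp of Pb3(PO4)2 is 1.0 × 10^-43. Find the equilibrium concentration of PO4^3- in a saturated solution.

[PO4^3-] ≈ 2.0 × 10^-9 M

Pb3(PO4)2(s) <=> 3 Pb^2+ + 2 PO4^3-
Ksp = [Pb^2+]^3[PO4^3-]^2
If s mol/L of Pb3(PO4)2 dissolves, [Pb^2+] = 3s and [PO4^3-] = 2s.
Ksp = (3s)^3(2s)^2 = 108s^5
s^5 = 1.0 × 10^-43 / 108, so s = 9.85 x 10^-10 M
[PO4^3-] = 2s = 2.0 x 10^-9 M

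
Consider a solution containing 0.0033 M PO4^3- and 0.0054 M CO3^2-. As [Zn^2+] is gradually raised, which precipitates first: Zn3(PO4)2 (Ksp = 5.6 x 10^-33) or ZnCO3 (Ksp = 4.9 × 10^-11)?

Precipitation of each salt starts when its ion product equals its Ksp.
For Zn3(PO4)2: 5.6 x 10^-33 = (0.0033)^2 × [Zn^2+]^3  ⇒  [Zn^2+] = 8.0 × 10^-10 M.
For ZnCO3: 4.9 × 10^-11 = 0.0054 × [Zn^2+]  ⇒  [Zn^2+] = 9.1 x 10^-9 M.
The salt with the lower threshold [Zn^2+] precipitates first: Zn3(PO4)2.

Zn3(PO4)2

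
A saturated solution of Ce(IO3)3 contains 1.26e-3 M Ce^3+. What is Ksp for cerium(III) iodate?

Ksp ≈ 6.81 × 10^-11

Ce(IO3)3(s) ⇌ Ce^3+ + 3 IO3^-
Stoichiometry gives [IO3^-] = (3/1)[Ce^3+] = 3.780 x 10^-3 M.
Ksp = [Ce^3+][IO3^-]^3
Ksp = 1.26 × 10^-3 × (3.780 × 10^-3)^3 = 6.81 x 10^-11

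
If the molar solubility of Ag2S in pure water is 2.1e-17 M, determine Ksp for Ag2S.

3.7 x 10^-50

Ag2S(s) <=> 2 Ag^+ + S^2-
For each mole of Ag2S that dissolves: [Ag^+] = 2s, [S^2-] = s.
Ksp = [Ag^+]^2[S^2-]
Ksp = (2s)^2s = 4s^3
Ksp = 4 × (2.1 × 10^-17)^3 = 3.7 x 10^-50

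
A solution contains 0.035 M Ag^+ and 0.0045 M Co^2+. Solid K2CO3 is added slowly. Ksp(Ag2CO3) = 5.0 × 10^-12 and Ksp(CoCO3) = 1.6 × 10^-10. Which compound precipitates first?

Each salt begins to precipitate when Q = Ksp, i.e. when [CO3^2-] reaches its threshold.
For Ag2CO3: 5.0 × 10^-12 = (0.035)^2 × [CO3^2-]  ⇒  [CO3^2-] = 4.1 x 10^-9 M.
For CoCO3: 1.6 × 10^-10 = 0.0045 × [CO3^2-]  ⇒  [CO3^2-] = 3.6 x 10^-8 M.
The salt with the lower threshold [CO3^2-] precipitates first: Ag2CO3.

Ag2CO3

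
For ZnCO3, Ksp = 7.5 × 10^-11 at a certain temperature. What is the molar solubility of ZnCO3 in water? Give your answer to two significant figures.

s = 8.7e-6 M

ZnCO3(s) ⇌ Zn^2+ + CO3^2-
Ksp = [Zn^2+][CO3^2-]
With molar solubility s: [Zn^2+] = s, [CO3^2-] = s.
Ksp = s × s = s^2
s = √(7.5 × 10^-11) = 8.7 × 10^-6 M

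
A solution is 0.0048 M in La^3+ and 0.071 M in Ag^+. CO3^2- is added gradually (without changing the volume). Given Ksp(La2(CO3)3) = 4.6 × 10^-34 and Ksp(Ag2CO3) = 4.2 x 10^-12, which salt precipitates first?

Each salt begins to precipitate when Q = Ksp, i.e. when [CO3^2-] reaches its threshold.
For La2(CO3)3: 4.6 × 10^-34 = (0.0048)^2 × [CO3^2-]^3  ⇒  [CO3^2-] = 2.7 x 10^-10 M.
For Ag2CO3: 4.2 x 10^-12 = (0.071)^2 × [CO3^2-]  ⇒  [CO3^2-] = 8.3 x 10^-10 M.
The salt with the lower threshold [CO3^2-] precipitates first: La2(CO3)3.

La2(CO3)3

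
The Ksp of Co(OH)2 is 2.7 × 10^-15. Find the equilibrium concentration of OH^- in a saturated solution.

Co(OH)2(s) ⇌ Co^2+(aq) + 2 OH^-(aq)
Ksp = [Co^2+][OH^-]^2
With molar solubility s: [Co^2+] = s, [OH^-] = 2s.
So Ksp = s × (2s)^2 = 4s^3
s = (2.7 × 10^-15 / 4)^(1/3) = 8.77 × 10^-6 M
[OH^-] = 2s = 1.8 × 10^-5 M

[OH^-] = 1.8e-5 M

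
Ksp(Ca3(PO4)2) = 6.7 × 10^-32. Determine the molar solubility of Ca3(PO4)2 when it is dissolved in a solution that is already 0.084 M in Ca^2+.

5.3 x 10^-15 M

Ca3(PO4)2(s) ⇌ 3 Ca^2+ + 2 PO4^3-
Ksp = [Ca^2+]^3[PO4^3-]^2
If s mol/L dissolves here, [Ca^2+] = 0.084 + 3s ≈ 0.084, [PO4^3-] = 2s (common-ion effect: Ca^2+ is already 0.084 M).
Ksp ≈ (0.084)^3 × (2s)^2
s = 5.3 × 10^-15 M
Check: 3s = 1.6 × 10^-14 ≪ 0.084, so the approximation is valid.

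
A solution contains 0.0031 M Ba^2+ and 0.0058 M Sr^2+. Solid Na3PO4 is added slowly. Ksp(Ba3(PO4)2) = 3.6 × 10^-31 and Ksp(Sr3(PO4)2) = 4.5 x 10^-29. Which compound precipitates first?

Ba3(PO4)2

Each salt begins to precipitate when Q = Ksp, i.e. when [PO4^3-] reaches its threshold.
For Ba3(PO4)2: 3.6 × 10^-31 = (0.0031)^3 × [PO4^3-]^2  ⇒  [PO4^3-] = 3.5 x 10^-12 M.
For Sr3(PO4)2: 4.5 x 10^-29 = (0.0058)^3 × [PO4^3-]^2  ⇒  [PO4^3-] = 1.5 × 10^-11 M.
The salt with the lower threshold [PO4^3-] precipitates first: Ba3(PO4)2.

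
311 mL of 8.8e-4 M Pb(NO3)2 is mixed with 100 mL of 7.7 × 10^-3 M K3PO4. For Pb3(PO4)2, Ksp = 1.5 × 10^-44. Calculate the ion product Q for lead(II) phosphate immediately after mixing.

Total volume = 311 + 100 = 411 mL.
[Pb^2+] = 8.8 x 10^-4 × (311/411) = 6.66 × 10^-4 M
[PO4^3-] = 7.7 × 10^-3 × (100/411) = 1.87 × 10^-3 M
Pb3(PO4)2(s) ⇌ 3 Pb^2+(aq) + 2 PO4^3-(aq), so Q = [Pb^2+]^3[PO4^3-]^2
Q = (6.66 × 10^-4)^3(1.87 × 10^-3)^2 = 1.0 × 10^-15
Q > Ksp, so Pb3(PO4)2 will precipitate.

Q ≈ 1.0 × 10^-15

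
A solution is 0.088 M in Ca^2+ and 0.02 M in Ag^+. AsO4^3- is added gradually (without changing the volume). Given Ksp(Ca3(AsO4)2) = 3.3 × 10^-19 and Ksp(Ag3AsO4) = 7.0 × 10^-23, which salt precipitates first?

Ag3AsO4

Each salt begins to precipitate when Q = Ksp, i.e. when [AsO4^3-] reaches its threshold.
For Ca3(AsO4)2: 3.3 × 10^-19 = (0.088)^3 × [AsO4^3-]^2  ⇒  [AsO4^3-] = 2.2 x 10^-8 M.
For Ag3AsO4: 7.0 × 10^-23 = (0.02)^3 × [AsO4^3-]  ⇒  [AsO4^3-] = 8.8 × 10^-18 M.
The salt with the lower threshold [AsO4^3-] precipitates first: Ag3AsO4.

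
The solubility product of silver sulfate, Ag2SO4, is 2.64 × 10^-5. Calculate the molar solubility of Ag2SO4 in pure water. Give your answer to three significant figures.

0.0188 M

Ag2SO4(s) <=> 2 Ag^+(aq) + SO4^2-(aq)
Ksp = [Ag^+]^2[SO4^2-]
For each mole of Ag2SO4 that dissolves: [Ag^+] = 2s, [SO4^2-] = s.
So Ksp = (2s)^2 × s = 4s^3
s = (2.64 × 10^-5 / 4)^(1/3) = 1.88 x 10^-2 M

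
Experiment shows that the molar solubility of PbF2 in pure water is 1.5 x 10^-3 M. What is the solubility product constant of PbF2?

PbF2(s) ⇌ Pb^2+(aq) + 2 F^-(aq)
With molar solubility s: [Pb^2+] = s, [F^-] = 2s.
Ksp = [Pb^2+][F^-]^2
Substituting: Ksp = s(2s)^2 = 4s^3
With s = 1.5 × 10^-3: Ksp = 1.4 × 10^-8

Ksp ≈ 1.4 × 10^-8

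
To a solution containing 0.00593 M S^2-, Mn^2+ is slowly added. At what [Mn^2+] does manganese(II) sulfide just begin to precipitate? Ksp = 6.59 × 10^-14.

1.11 × 10^-11 M

MnS(s) ⇌ Mn^2+ + S^2-
Ksp = [Mn^2+][S^2-]
Precipitation begins when Q = Ksp. With [S^2-] = 0.00593 M:
6.59 × 10^-14 = (0.00593) × [Mn^2+]
[Mn^2+] = (6.59 × 10^-14 / 5.93 × 10^-3) = 1.11 × 10^-11 M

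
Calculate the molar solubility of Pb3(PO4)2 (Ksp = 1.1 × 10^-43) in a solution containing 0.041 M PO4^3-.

Pb3(PO4)2(s) ⇌ 3 Pb^2+ + 2 PO4^3-
Ksp = [Pb^2+]^3[PO4^3-]^2
Let s be the molar solubility in this solution. [Pb^2+] = 3s, [PO4^3-] = 0.041 + 2s ≈ 0.041 (common-ion effect: PO4^3- is already 0.041 M).
Ksp ≈ (3s)^3 × (0.041)^2
s = 1.3 × 10^-14 M
Check: 2s = 2.7 × 10^-14 ≪ 0.041, so the approximation is valid.

s = 1.3e-14 M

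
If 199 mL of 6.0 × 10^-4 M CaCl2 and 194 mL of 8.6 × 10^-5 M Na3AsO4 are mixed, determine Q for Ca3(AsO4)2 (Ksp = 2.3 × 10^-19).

Total volume = 199 + 194 = 393 mL.
[Ca^2+] = 6.0 × 10^-4 × (199/393) = 3.04 x 10^-4 M
[AsO4^3-] = 8.6 × 10^-5 × (194/393) = 4.25 × 10^-5 M
Ca3(AsO4)2(s) ⇌ 3 Ca^2+(aq) + 2 AsO4^3-(aq), so Q = [Ca^2+]^3[AsO4^3-]^2
Q = (3.04 × 10^-4)^3(4.25 × 10^-5)^2 = 5.1 x 10^-20
Q < Ksp, so no precipitate of Ca3(AsO4)2 forms.

Q ≈ 5.1 × 10^-20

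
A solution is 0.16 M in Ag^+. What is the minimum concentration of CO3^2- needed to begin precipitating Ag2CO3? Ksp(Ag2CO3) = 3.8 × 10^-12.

Ag2CO3(s) <=> 2 Ag^+(aq) + CO3^2-(aq)
Ksp = [Ag^+]^2[CO3^2-]
Precipitation begins when Q = Ksp. With [Ag^+] = 0.16 M:
3.8 × 10^-12 = (0.16)^2 × [CO3^2-]
[CO3^2-] = (3.8 × 10^-12 / 2.56 × 10^-2) = 1.5 × 10^-10 M

[CO3^2-] = 1.5 × 10^-10 M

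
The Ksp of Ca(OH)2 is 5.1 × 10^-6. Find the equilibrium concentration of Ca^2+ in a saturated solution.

[Ca^2+] = 1.1e-2 M

Ca(OH)2(s) ⇌ Ca^2+(aq) + 2 OH^-(aq)
Ksp = [Ca^2+][OH^-]^2
If s mol/L of Ca(OH)2 dissolves, [Ca^2+] = s and [OH^-] = 2s.
So Ksp = s × (2s)^2 = 4s^3
s = (5.1 × 10^-6 / 4)^(1/3) = 1.08 × 10^-2 M
[Ca^2+] = s = 1.1 × 10^-2 M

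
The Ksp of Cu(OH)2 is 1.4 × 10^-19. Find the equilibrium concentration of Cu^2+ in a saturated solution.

[Cu^2+] ≈ 3.3 x 10^-7 M

Cu(OH)2(s) ⇌ Cu^2+(aq) + 2 OH^-(aq)
Ksp = [Cu^2+][OH^-]^2
With molar solubility s: [Cu^2+] = s, [OH^-] = 2s.
Substituting: Ksp = s(2s)^2 = 4s^3
s = (1.4 × 10^-19 / 4)^(1/3) = 3.27 × 10^-7 M
[Cu^2+] = s = 3.3 x 10^-7 M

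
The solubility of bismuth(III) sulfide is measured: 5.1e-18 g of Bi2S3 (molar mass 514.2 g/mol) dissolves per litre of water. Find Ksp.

Molar solubility s = (5.1 × 10^-18 g/L) / (514.2 g/mol) = 9.92 x 10^-21 M.
Bi2S3(s) <=> 2 Bi^3+(aq) + 3 S^2-(aq)
If s mol/L of Bi2S3 dissolves, [Bi^3+] = 2s and [S^2-] = 3s.
Ksp = [Bi^3+]^2[S^2-]^3
So Ksp = (2s)^2 × (3s)^3 = 108s^5
Ksp = 108 × (9.92 x 10^-21)^5 = 1.0 × 10^-98

Ksp = 1.0e-98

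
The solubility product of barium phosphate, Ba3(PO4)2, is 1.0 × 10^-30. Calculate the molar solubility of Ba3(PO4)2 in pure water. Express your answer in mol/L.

Ba3(PO4)2(s) ⇌ 3 Ba^2+(aq) + 2 PO4^3-(aq)
Ksp = [Ba^2+]^3[PO4^3-]^2
Let s = molar solubility. Then [Ba^2+] = 3s and [PO4^3-] = 2s.
Substituting: Ksp = (3s)^3(2s)^2 = 108s^5
s = (1.0 × 10^-30 / 108)^(1/5) = 3.9 x 10^-7 M

s = 3.9 x 10^-7 M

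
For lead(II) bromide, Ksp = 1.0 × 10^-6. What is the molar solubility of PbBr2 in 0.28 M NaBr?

PbBr2(s) ⇌ Pb^2+(aq) + 2 Br^-(aq)
Ksp = [Pb^2+][Br^-]^2
Let s be the molar solubility in this solution. [Pb^2+] = s, [Br^-] = 0.28 + 2s ≈ 0.28 (common-ion effect: Br^- is already 0.28 M).
Ksp ≈ s × (0.28)^2
s = 1.3 × 10^-5 M
Check: 2s = 2.6 x 10^-5 ≪ 0.28, so the approximation is valid.

s ≈ 1.3 x 10^-5 M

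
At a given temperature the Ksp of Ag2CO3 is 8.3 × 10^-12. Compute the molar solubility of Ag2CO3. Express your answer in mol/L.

1.3 × 10^-4 M

Ag2CO3(s) <=> 2 Ag^+(aq) + CO3^2-(aq)
Ksp = [Ag^+]^2[CO3^2-]
Let s = molar solubility. Then [Ag^+] = 2s and [CO3^2-] = s.
Substituting: Ksp = (2s)^2s = 4s^3
s = (8.3 × 10^-12 / 4)^(1/3) = 1.3 x 10^-4 M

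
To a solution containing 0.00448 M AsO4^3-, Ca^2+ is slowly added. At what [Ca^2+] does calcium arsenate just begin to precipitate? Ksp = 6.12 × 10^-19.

[Ca^2+] ≈ 3.12 × 10^-5 M

Ca3(AsO4)2(s) ⇌ 3 Ca^2+(aq) + 2 AsO4^3-(aq)
Ksp = [Ca^2+]^3[AsO4^3-]^2
Precipitation begins when Q = Ksp. With [AsO4^3-] = 0.00448 M:
6.12 × 10^-19 = (0.00448)^2 × [Ca^2+]^3
[Ca^2+] = (6.12 × 10^-19 / 2.007 × 10^-5)^(1/3) = 3.12 x 10^-5 M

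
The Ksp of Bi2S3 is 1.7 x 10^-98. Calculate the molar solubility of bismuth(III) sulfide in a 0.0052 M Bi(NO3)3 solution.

s ≈ 2.9e-32 M

Bi2S3(s) <=> 2 Bi^3+ + 3 S^2-
Ksp = [Bi^3+]^2[S^2-]^3
If s mol/L dissolves here, [Bi^3+] = 0.0052 + 2s ≈ 0.0052, [S^2-] = 3s (Ksp is small, so little additional dissolves).
Ksp ≈ (0.0052)^2 × (3s)^3
s = 2.9 × 10^-32 M
Check: 2s = 5.7 × 10^-32 ≪ 0.0052, so the approximation is valid.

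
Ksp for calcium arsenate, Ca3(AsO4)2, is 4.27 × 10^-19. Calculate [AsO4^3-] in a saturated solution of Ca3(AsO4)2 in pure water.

Ca3(AsO4)2(s) ⇌ 3 Ca^2+(aq) + 2 AsO4^3-(aq)
Ksp = [Ca^2+]^3[AsO4^3-]^2
If s mol/L of Ca3(AsO4)2 dissolves, [Ca^2+] = 3s and [AsO4^3-] = 2s.
Substituting: Ksp = (3s)^3(2s)^2 = 108s^5
Solving, s = (4.27 × 10^-19/108)^(1/5) = 8.306 × 10^-5 M
[AsO4^3-] = 2s = 1.66 × 10^-4 M

1.66e-4 M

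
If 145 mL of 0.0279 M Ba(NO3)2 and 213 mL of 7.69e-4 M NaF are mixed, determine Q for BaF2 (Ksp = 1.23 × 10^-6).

Total volume = 145 + 213 = 358 mL.
[Ba^2+] = 2.79 × 10^-2 × (145/358) = 1.130 × 10^-2 M
[F^-] = 7.69 × 10^-4 × (213/358) = 4.575 × 10^-4 M
BaF2(s) ⇌ Ba^2+ + 2 F^-, so Q = [Ba^2+][F^-]^2
Q = (1.130 x 10^-2)(4.575 × 10^-4)^2 = 2.37 × 10^-9
Q < Ksp, so no precipitate of BaF2 forms.

Q = 2.37 x 10^-9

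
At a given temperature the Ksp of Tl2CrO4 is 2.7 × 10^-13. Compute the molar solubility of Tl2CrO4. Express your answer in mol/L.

Tl2CrO4(s) <=> 2 Tl^+ + CrO4^2-
Ksp = [Tl^+]^2[CrO4^2-]
If s mol/L of Tl2CrO4 dissolves, [Tl^+] = 2s and [CrO4^2-] = s.
Substituting: Ksp = (2s)^2s = 4s^3
s^3 = 2.7 × 10^-13 / 4, so s = 4.1 × 10^-5 M

s ≈ 4.1 x 10^-5 M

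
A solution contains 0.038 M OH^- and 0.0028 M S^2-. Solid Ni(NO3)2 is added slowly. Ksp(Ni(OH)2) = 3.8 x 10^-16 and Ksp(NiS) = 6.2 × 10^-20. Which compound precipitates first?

Precipitation of each salt starts when its ion product equals its Ksp.
For Ni(OH)2: 3.8 x 10^-16 = (0.038)^2 × [Ni^2+]  ⇒  [Ni^2+] = 2.6 × 10^-13 M.
For NiS: 6.2 × 10^-20 = 0.0028 × [Ni^2+]  ⇒  [Ni^2+] = 2.2 × 10^-17 M.
The salt with the lower threshold [Ni^2+] precipitates first: NiS.

NiS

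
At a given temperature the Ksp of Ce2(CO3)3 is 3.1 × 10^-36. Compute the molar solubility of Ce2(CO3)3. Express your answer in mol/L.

Ce2(CO3)3(s) ⇌ 2 Ce^3+ + 3 CO3^2-
Ksp = [Ce^3+]^2[CO3^2-]^3
If s mol/L of Ce2(CO3)3 dissolves, [Ce^3+] = 2s and [CO3^2-] = 3s.
So Ksp = (2s)^2 × (3s)^3 = 108s^5
s^5 = 3.1 × 10^-36 / 108, so s = 3.1 × 10^-8 M

s ≈ 3.1 × 10^-8 M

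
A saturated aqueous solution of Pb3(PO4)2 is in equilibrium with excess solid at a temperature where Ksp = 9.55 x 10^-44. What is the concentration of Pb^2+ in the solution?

[Pb^2+] = 2.93 × 10^-9 M

Pb3(PO4)2(s) ⇌ 3 Pb^2+ + 2 PO4^3-
Ksp = [Pb^2+]^3[PO4^3-]^2
With molar solubility s: [Pb^2+] = 3s, [PO4^3-] = 2s.
Ksp = (3s)^3(2s)^2 = 108s^5
s = (9.55 x 10^-44 / 108)^(1/5) = 9.757 × 10^-10 M
[Pb^2+] = 3s = 2.93 × 10^-9 M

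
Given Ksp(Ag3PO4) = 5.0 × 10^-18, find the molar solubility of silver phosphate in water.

s ≈ 2.1e-5 M

Ag3PO4(s) <=> 3 Ag^+(aq) + PO4^3-(aq)
Ksp = [Ag^+]^3[PO4^3-]
With molar solubility s: [Ag^+] = 3s, [PO4^3-] = s.
So Ksp = (3s)^3 × s = 27s^4
s^4 = 5.0 × 10^-18 / 27, so s = 2.1 x 10^-5 M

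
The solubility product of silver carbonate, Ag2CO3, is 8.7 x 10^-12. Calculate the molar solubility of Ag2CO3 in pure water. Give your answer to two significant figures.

Ag2CO3(s) ⇌ 2 Ag^+(aq) + CO3^2-(aq)
Ksp = [Ag^+]^2[CO3^2-]
Let s = molar solubility. Then [Ag^+] = 2s and [CO3^2-] = s.
So Ksp = (2s)^2 × s = 4s^3
s^3 = 8.7 x 10^-12 / 4, so s = 1.3 × 10^-4 M

1.3 × 10^-4 M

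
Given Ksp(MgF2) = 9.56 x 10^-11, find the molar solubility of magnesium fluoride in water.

MgF2(s) <=> Mg^2+ + 2 F^-
Ksp = [Mg^2+][F^-]^2
For each mole of MgF2 that dissolves: [Mg^2+] = s, [F^-] = 2s.
Substituting: Ksp = s(2s)^2 = 4s^3
s = (9.56 x 10^-11 / 4)^(1/3) = 2.88 x 10^-4 M

s ≈ 2.88 × 10^-4 M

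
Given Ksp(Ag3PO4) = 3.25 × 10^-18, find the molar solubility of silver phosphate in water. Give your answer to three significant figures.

s ≈ 1.86 × 10^-5 M

Ag3PO4(s) <=> 3 Ag^+(aq) + PO4^3-(aq)
Ksp = [Ag^+]^3[PO4^3-]
With molar solubility s: [Ag^+] = 3s, [PO4^3-] = s.
So Ksp = (3s)^3 × s = 27s^4
s = (3.25 × 10^-18 / 27)^(1/4) = 1.86 x 10^-5 M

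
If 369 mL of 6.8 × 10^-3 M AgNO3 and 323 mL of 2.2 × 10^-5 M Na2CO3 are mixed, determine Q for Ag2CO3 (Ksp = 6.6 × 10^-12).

Total volume = 369 + 323 = 692 mL.
[Ag^+] = 6.8 x 10^-3 × (369/692) = 3.63 × 10^-3 M
[CO3^2-] = 2.2 × 10^-5 × (323/692) = 1.03 × 10^-5 M
Ag2CO3(s) ⇌ 2 Ag^+ + CO3^2-, so Q = [Ag^+]^2[CO3^2-]
Q = (3.63 × 10^-3)^2(1.03 x 10^-5) = 1.4 x 10^-10
Q > Ksp, so Ag2CO3 will precipitate.

Q = 1.4 × 10^-10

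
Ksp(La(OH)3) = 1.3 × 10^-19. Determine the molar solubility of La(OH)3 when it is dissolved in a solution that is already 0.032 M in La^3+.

s ≈ 5.3 x 10^-7 M

La(OH)3(s) ⇌ La^3+ + 3 OH^-
Ksp = [La^3+][OH^-]^3
Let s = moles of La(OH)3 that dissolve per litre. [La^3+] = 0.032 + s ≈ 0.032, [OH^-] = 3s (since the La^3+ already present dominates).
Ksp ≈ 0.032 × (3s)^3
s = 5.3 × 10^-7 M
Check: s = 5.3 × 10^-7 ≪ 0.032, so the approximation is valid.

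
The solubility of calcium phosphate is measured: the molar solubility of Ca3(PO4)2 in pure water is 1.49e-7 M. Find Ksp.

Ksp = 7.93e-33

Ca3(PO4)2(s) ⇌ 3 Ca^2+ + 2 PO4^3-
With molar solubility s: [Ca^2+] = 3s, [PO4^3-] = 2s.
Ksp = [Ca^2+]^3[PO4^3-]^2
So Ksp = (3s)^3 × (2s)^2 = 108s^5
Ksp = 108 × (1.49 × 10^-7)^5 = 7.93 × 10^-33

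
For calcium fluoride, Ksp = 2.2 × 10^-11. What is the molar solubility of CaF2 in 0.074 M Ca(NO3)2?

CaF2(s) ⇌ Ca^2+ + 2 F^-
Ksp = [Ca^2+][F^-]^2
Let s be the molar solubility in this solution. [Ca^2+] = 0.074 + s ≈ 0.074, [F^-] = 2s (Ksp is small, so little additional dissolves).
Ksp ≈ 0.074 × (2s)^2
s = 8.6 x 10^-6 M
Check: s = 8.6 x 10^-6 ≪ 0.074, so the approximation is valid.

8.6 x 10^-6 M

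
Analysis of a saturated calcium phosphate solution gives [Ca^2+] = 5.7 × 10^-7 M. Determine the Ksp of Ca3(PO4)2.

Ksp = 2.7e-32

Ca3(PO4)2(s) ⇌ 3 Ca^2+ + 2 PO4^3-
Stoichiometry gives [PO4^3-] = (2/3)[Ca^2+] = 3.80 × 10^-7 M.
Ksp = [Ca^2+]^3[PO4^3-]^2
Ksp = (5.7 x 10^-7)^3 × (3.80 × 10^-7)^2 = 2.7 x 10^-32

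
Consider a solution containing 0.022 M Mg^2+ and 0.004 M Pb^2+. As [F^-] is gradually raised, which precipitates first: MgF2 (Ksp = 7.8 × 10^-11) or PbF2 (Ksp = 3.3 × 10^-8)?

MgF2

Each salt begins to precipitate when Q = Ksp, i.e. when [F^-] reaches its threshold.
For MgF2: 7.8 × 10^-11 = 0.022 × [F^-]^2  ⇒  [F^-] = 6.0 x 10^-5 M.
For PbF2: 3.3 × 10^-8 = 0.004 × [F^-]^2  ⇒  [F^-] = 2.9 x 10^-3 M.
The salt with the lower threshold [F^-] precipitates first: MgF2.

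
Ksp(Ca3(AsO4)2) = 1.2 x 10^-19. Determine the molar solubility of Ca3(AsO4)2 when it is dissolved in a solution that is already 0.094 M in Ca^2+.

s = 6.0e-9 M

Ca3(AsO4)2(s) ⇌ 3 Ca^2+(aq) + 2 AsO4^3-(aq)
Ksp = [Ca^2+]^3[AsO4^3-]^2
Let s = moles of Ca3(AsO4)2 that dissolve per litre. [Ca^2+] = 0.094 + 3s ≈ 0.094, [AsO4^3-] = 2s (since the Ca^2+ already present dominates).
Ksp ≈ (0.094)^3 × (2s)^2
s = 6.0 × 10^-9 M
Check: 3s = 1.8 × 10^-8 ≪ 0.094, so the approximation is valid.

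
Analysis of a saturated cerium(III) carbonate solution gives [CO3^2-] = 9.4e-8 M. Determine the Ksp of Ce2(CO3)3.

Ce2(CO3)3(s) ⇌ 2 Ce^3+(aq) + 3 CO3^2-(aq)
Stoichiometry gives [Ce^3+] = (2/3)[CO3^2-] = 6.27 × 10^-8 M.
Ksp = [Ce^3+]^2[CO3^2-]^3
Ksp = (6.27 x 10^-8)^2 × (9.4 × 10^-8)^3 = 3.3 × 10^-36

Ksp = 3.3 x 10^-36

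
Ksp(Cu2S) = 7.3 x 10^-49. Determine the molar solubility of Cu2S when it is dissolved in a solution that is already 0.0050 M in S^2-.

6.0e-24 M

Cu2S(s) ⇌ 2 Cu^+(aq) + S^2-(aq)
Ksp = [Cu^+]^2[S^2-]
Let s be the molar solubility in this solution. [Cu^+] = 2s, [S^2-] = 0.0050 + s ≈ 0.0050 (since the S^2- already present dominates).
Ksp ≈ (2s)^2 × 0.0050
s = 6.0 x 10^-24 M
Check: s = 6.0 x 10^-24 ≪ 0.0050, so the approximation is valid.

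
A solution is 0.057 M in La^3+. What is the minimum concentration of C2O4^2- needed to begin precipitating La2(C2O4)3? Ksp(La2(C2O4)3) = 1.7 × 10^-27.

[C2O4^2-] = 8.1 x 10^-9 M

La2(C2O4)3(s) ⇌ 2 La^3+ + 3 C2O4^2-
Ksp = [La^3+]^2[C2O4^2-]^3
Precipitation begins when Q = Ksp. With [La^3+] = 0.057 M:
1.7 × 10^-27 = (0.057)^2 × [C2O4^2-]^3
[C2O4^2-] = (1.7 × 10^-27 / 3.25 × 10^-3)^(1/3) = 8.1 × 10^-9 M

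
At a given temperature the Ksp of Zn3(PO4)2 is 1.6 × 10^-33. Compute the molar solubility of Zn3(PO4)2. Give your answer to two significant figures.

Zn3(PO4)2(s) <=> 3 Zn^2+(aq) + 2 PO4^3-(aq)
Ksp = [Zn^2+]^3[PO4^3-]^2
Let s = molar solubility. Then [Zn^2+] = 3s and [PO4^3-] = 2s.
Ksp = (3s)^3(2s)^2 = 108s^5
s = (1.6 × 10^-33 / 108)^(1/5) = 1.1 × 10^-7 M

s = 1.1 × 10^-7 M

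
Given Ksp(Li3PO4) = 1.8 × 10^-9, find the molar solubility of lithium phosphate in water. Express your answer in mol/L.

2.9e-3 M

Li3PO4(s) ⇌ 3 Li^+(aq) + PO4^3-(aq)
Ksp = [Li^+]^3[PO4^3-]
For each mole of Li3PO4 that dissolves: [Li^+] = 3s, [PO4^3-] = s.
So Ksp = (3s)^3 × s = 27s^4
s = (1.8 × 10^-9 / 27)^(1/4) = 2.9 x 10^-3 M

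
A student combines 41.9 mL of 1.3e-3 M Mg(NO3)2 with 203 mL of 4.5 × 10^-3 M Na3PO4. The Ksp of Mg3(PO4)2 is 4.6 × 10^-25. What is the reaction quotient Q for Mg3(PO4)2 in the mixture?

Q = 1.5 x 10^-16

Total volume = 41.9 + 203 = 244.9 mL.
[Mg^2+] = 1.3 × 10^-3 × (41.9/244.9) = 2.22 × 10^-4 M
[PO4^3-] = 4.5 × 10^-3 × (203/244.9) = 3.73 × 10^-3 M
Mg3(PO4)2(s) ⇌ 3 Mg^2+(aq) + 2 PO4^3-(aq), so Q = [Mg^2+]^3[PO4^3-]^2
Q = (2.22 × 10^-4)^3(3.73 x 10^-3)^2 = 1.5 × 10^-16
Q > Ksp, so Mg3(PO4)2 will precipitate.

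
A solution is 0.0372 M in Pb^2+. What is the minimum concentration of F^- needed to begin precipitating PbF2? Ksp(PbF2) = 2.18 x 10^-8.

7.66 × 10^-4 M

PbF2(s) ⇌ Pb^2+(aq) + 2 F^-(aq)
Ksp = [Pb^2+][F^-]^2
Precipitation begins when Q = Ksp. With [Pb^2+] = 0.0372 M:
2.18 x 10^-8 = (0.0372) × [F^-]^2
[F^-] = (2.18 x 10^-8 / 3.72 × 10^-2)^(1/2) = 7.66 x 10^-4 M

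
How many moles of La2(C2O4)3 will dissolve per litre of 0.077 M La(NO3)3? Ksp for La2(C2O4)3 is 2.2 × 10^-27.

La2(C2O4)3(s) ⇌ 2 La^3+ + 3 C2O4^2-
Ksp = [La^3+]^2[C2O4^2-]^3
Let s be the molar solubility in this solution. [La^3+] = 0.077 + 2s ≈ 0.077, [C2O4^2-] = 3s (since La^3+ from La(NO3)3 dominates).
Ksp ≈ (0.077)^2 × (3s)^3
s = 2.4 x 10^-9 M
Check: 2s = 4.8 × 10^-9 ≪ 0.077, so the approximation is valid.

s ≈ 2.4 x 10^-9 M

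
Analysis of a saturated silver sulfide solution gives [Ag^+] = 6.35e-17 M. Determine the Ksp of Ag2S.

Ag2S(s) ⇌ 2 Ag^+ + S^2-
Stoichiometry gives [S^2-] = (1/2)[Ag^+] = 3.175 x 10^-17 M.
Ksp = [Ag^+]^2[S^2-]
Ksp = (6.35 × 10^-17)^2 × 3.175 × 10^-17 = 1.28 x 10^-49

1.28 x 10^-49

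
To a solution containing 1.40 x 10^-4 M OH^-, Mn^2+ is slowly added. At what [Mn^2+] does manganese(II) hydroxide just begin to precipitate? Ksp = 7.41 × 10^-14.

[Mn^2+] ≈ 3.78 × 10^-6 M

Mn(OH)2(s) <=> Mn^2+(aq) + 2 OH^-(aq)
Ksp = [Mn^2+][OH^-]^2
Precipitation begins when Q = Ksp. With [OH^-] = 1.40 x 10^-4 M:
7.41 × 10^-14 = (1.40 x 10^-4)^2 × [Mn^2+]
[Mn^2+] = (7.41 × 10^-14 / 1.960 × 10^-8) = 3.78 x 10^-6 M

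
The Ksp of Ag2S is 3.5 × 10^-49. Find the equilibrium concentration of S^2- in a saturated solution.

Ag2S(s) <=> 2 Ag^+ + S^2-
Ksp = [Ag^+]^2[S^2-]
For each mole of Ag2S that dissolves: [Ag^+] = 2s, [S^2-] = s.
Substituting: Ksp = (2s)^2s = 4s^3
s^3 = 3.5 × 10^-49 / 4, so s = 4.44 x 10^-17 M
[S^2-] = s = 4.4 × 10^-17 M

4.4 × 10^-17 M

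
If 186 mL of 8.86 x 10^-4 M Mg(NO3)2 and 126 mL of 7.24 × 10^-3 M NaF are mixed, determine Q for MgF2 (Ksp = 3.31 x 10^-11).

Q = 4.52 x 10^-9

Total volume = 186 + 126 = 312 mL.
[Mg^2+] = 8.86 x 10^-4 × (186/312) = 5.282 × 10^-4 M
[F^-] = 7.24 × 10^-3 × (126/312) = 2.924 × 10^-3 M
MgF2(s) ⇌ Mg^2+(aq) + 2 F^-(aq), so Q = [Mg^2+][F^-]^2
Q = (5.282 x 10^-4)(2.924 × 10^-3)^2 = 4.52 × 10^-9
Q > Ksp, so MgF2 will precipitate.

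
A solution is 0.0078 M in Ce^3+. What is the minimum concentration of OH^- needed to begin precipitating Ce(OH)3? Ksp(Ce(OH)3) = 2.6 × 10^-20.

[OH^-] = 1.5e-6 M

Ce(OH)3(s) ⇌ Ce^3+ + 3 OH^-
Ksp = [Ce^3+][OH^-]^3
Precipitation begins when Q = Ksp. With [Ce^3+] = 0.0078 M:
2.6 × 10^-20 = (0.0078) × [OH^-]^3
[OH^-] = (2.6 × 10^-20 / 7.8 x 10^-3)^(1/3) = 1.5 × 10^-6 M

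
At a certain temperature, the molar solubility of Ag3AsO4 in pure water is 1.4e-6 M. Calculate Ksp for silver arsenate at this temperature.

Ag3AsO4(s) <=> 3 Ag^+ + AsO4^3-
If s mol/L of Ag3AsO4 dissolves, [Ag^+] = 3s and [AsO4^3-] = s.
Ksp = [Ag^+]^3[AsO4^3-]
So Ksp = (3s)^3 × s = 27s^4
With s = 1.4 × 10^-6: Ksp = 1.0 × 10^-22

1.0e-22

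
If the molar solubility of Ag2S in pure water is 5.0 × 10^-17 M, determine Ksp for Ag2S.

5.0e-49

Ag2S(s) ⇌ 2 Ag^+(aq) + S^2-(aq)
With molar solubility s: [Ag^+] = 2s, [S^2-] = s.
Ksp = [Ag^+]^2[S^2-]
Ksp = (2s)^2s = 4s^3
Ksp = 4 × (5.0 × 10^-17)^3 = 5.0 x 10^-49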